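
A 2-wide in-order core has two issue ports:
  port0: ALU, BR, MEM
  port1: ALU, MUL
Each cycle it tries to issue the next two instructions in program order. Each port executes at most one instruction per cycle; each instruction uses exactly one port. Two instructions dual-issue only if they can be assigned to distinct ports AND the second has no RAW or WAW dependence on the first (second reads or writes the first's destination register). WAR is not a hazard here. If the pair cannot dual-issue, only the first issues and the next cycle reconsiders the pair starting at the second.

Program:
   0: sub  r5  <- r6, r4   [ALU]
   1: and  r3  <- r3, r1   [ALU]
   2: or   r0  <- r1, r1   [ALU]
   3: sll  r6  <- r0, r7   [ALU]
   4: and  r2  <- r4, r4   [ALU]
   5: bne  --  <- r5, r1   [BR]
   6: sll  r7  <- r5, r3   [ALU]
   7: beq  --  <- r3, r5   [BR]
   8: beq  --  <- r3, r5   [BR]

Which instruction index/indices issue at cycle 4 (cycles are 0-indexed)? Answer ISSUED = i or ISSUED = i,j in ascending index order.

ISSUED = 7

  cy0 -> i0,i1 (sub.ALU;and.ALU) 2-wide
  cy1 -> i2 (or.ALU) RAW r0
  cy2 -> i3,i4 (sll.ALU;and.ALU) 2-wide
  cy3 -> i5,i6 (bne.BR;sll.ALU) 2-wide
  cy4 -> i7 (beq.BR) no-port BR/BR
  cy5 -> i8 (beq.BR) tail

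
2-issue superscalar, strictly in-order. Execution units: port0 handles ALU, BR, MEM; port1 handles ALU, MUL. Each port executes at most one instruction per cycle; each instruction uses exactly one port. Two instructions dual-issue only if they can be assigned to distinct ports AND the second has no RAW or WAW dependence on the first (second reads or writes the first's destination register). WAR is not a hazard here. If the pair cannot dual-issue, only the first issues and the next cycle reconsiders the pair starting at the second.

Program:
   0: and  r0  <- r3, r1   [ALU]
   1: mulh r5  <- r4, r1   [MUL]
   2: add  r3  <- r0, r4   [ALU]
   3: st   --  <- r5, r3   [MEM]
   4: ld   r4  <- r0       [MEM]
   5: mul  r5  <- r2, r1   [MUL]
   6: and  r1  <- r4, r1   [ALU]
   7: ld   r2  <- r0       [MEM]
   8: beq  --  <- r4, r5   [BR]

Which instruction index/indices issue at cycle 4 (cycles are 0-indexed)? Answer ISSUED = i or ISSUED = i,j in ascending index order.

[0] i0+i1  and;mulh  -- dual
[1] i2  add  -- RAW r3
[2] i3  st  -- no-port MEM/MEM
[3] i4+i5  ld;mul  -- dual
[4] i6+i7  and;ld  -- dual
[5] i8  beq  -- tail

ISSUED = 6,7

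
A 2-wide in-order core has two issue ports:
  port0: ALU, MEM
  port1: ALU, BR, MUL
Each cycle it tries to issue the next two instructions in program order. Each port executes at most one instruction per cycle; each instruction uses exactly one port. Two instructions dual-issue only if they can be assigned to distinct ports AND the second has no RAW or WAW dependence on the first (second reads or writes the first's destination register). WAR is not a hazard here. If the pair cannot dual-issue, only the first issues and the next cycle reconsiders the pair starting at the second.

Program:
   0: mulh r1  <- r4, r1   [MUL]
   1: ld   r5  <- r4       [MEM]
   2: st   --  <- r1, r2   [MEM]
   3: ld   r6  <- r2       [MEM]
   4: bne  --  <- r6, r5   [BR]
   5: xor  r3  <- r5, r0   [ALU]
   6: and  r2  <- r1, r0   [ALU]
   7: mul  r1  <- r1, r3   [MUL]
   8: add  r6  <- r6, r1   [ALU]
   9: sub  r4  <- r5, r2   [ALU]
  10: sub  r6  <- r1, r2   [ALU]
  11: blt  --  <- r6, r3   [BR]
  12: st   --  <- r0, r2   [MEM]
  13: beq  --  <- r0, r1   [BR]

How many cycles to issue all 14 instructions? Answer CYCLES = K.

t=0 i0+i1:mulh+ld ; pair
t=1 i2:st ; no-port MEM/MEM
t=2 i3:ld ; RAW r6
t=3 i4+i5:bne+xor ; pair
t=4 i6+i7:and+mul ; pair
t=5 i8+i9:add+sub ; pair
t=6 i10:sub ; RAW r6
t=7 i11+i12:blt+st ; pair
t=8 i13:beq ; tail

CYCLES = 9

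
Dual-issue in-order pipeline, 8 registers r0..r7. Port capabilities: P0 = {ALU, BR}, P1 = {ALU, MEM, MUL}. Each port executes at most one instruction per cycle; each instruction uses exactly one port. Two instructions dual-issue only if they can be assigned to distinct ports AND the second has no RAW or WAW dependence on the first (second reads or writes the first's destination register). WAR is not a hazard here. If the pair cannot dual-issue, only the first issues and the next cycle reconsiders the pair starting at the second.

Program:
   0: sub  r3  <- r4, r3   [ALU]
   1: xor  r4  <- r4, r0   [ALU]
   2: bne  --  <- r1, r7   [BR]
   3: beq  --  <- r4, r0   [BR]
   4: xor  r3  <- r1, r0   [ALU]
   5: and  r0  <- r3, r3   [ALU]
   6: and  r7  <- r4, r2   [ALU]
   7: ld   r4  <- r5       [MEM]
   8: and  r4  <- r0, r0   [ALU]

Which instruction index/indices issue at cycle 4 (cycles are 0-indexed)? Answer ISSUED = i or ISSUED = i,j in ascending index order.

t=0 i0/i1:sub.ALU xor.ALU ; 2-wide
t=1 i2:bne.BR ; no-port BR/BR
t=2 i3/i4:beq.BR xor.ALU ; 2-wide
t=3 i5/i6:and.ALU and.ALU ; 2-wide
t=4 i7:ld.MEM ; WAW r4
t=5 i8:and.ALU ; tail

ISSUED = 7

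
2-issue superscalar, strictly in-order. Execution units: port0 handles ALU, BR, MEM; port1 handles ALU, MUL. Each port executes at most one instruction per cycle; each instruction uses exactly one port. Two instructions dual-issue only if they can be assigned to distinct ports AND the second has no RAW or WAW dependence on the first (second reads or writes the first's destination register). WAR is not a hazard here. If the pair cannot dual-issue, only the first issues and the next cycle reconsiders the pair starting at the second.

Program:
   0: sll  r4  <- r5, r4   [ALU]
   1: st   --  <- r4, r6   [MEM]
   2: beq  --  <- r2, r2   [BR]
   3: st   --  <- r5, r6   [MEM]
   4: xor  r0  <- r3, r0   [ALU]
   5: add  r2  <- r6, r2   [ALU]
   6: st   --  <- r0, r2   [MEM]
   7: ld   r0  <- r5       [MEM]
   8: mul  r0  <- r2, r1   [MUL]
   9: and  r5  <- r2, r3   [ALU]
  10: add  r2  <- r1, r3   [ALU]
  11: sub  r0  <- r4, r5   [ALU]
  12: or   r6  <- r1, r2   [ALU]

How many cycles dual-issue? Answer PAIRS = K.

c0: i0 sll.ALU  RAW r4
c1: i1 st.MEM  no-port MEM/BR
c2: i2 beq.BR  no-port BR/MEM
c3: i3&i4 st.MEM/xor.ALU  pair
c4: i5 add.ALU  RAW r2
c5: i6 st.MEM  no-port MEM/MEM
c6: i7 ld.MEM  WAW r0
c7: i8&i9 mul.MUL/and.ALU  pair
c8: i10&i11 add.ALU/sub.ALU  pair
c9: i12 or.ALU  tail

PAIRS = 3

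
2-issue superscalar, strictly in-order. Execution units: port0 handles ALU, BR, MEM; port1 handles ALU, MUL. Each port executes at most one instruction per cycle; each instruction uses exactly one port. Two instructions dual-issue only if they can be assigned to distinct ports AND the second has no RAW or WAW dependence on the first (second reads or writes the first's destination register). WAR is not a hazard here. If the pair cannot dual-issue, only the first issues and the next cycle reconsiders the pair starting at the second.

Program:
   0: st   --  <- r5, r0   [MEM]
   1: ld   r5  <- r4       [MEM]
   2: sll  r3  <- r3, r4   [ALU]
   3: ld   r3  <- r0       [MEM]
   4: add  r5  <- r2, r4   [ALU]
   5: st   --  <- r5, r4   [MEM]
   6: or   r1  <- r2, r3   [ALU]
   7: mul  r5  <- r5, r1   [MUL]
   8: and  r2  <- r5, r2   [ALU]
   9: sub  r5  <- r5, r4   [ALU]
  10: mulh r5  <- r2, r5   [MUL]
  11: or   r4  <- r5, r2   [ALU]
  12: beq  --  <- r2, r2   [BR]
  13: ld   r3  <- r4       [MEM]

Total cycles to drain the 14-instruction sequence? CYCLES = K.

[0] i0  st.MEM  -- no-port MEM/MEM
[1] i1,i2  ld.MEM;sll.ALU  -- 2-wide
[2] i3,i4  ld.MEM;add.ALU  -- 2-wide
[3] i5,i6  st.MEM;or.ALU  -- 2-wide
[4] i7  mul.MUL  -- RAW r5
[5] i8,i9  and.ALU;sub.ALU  -- 2-wide
[6] i10  mulh.MUL  -- RAW r5
[7] i11,i12  or.ALU;beq.BR  -- 2-wide
[8] i13  ld.MEM  -- tail

CYCLES = 9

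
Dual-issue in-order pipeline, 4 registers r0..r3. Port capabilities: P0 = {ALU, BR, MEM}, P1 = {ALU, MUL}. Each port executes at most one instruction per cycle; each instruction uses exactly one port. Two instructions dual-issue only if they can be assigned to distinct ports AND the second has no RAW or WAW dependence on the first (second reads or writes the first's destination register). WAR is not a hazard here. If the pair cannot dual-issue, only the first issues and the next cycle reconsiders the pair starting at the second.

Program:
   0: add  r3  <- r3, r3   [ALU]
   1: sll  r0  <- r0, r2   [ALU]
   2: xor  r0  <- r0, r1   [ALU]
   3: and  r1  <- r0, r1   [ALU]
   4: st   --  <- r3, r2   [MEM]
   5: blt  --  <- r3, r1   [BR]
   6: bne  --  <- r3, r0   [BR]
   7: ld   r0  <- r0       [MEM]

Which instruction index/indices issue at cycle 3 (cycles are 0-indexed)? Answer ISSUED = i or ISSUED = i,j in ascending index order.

ISSUED = 5

  cy0 -> i0+i1 (add.ALU sll.ALU) 2-wide
  cy1 -> i2 (xor.ALU) RAW r0
  cy2 -> i3+i4 (and.ALU st.MEM) 2-wide
  cy3 -> i5 (blt.BR) no-port BR/BR
  cy4 -> i6 (bne.BR) no-port BR/MEM
  cy5 -> i7 (ld.MEM) tail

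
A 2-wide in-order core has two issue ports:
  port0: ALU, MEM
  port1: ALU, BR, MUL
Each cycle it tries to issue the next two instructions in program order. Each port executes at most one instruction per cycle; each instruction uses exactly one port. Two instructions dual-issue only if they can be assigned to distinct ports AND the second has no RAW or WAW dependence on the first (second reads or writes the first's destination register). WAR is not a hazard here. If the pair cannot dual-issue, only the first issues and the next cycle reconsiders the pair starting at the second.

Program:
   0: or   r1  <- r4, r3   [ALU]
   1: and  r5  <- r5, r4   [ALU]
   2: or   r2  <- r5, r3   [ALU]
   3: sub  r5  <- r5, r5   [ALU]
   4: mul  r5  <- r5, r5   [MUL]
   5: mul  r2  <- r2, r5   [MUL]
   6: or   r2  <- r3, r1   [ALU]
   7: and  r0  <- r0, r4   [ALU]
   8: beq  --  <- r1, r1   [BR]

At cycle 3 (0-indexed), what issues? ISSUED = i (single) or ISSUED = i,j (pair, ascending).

[0] i0/i1  or+and  -- pair
[1] i2/i3  or+sub  -- pair
[2] i4  mul  -- no-port MUL/MUL
[3] i5  mul  -- WAW r2
[4] i6/i7  or+and  -- pair
[5] i8  beq  -- tail

ISSUED = 5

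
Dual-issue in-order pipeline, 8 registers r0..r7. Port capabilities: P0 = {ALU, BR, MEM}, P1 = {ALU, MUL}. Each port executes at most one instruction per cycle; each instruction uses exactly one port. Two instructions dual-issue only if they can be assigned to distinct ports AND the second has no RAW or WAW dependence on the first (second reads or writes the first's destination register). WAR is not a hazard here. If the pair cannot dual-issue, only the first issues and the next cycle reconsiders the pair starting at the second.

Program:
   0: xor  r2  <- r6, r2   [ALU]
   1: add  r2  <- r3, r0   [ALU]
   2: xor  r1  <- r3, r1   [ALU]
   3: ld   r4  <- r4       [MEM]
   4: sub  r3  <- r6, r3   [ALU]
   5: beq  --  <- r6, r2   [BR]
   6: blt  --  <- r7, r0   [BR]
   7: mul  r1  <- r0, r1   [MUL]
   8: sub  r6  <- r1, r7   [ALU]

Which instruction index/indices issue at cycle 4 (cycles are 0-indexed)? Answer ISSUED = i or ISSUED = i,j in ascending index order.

ISSUED = 6,7

0. xor @i0  | WAW r2
1. add xor @i1+i2  | 2-wide
2. ld sub @i3+i4  | 2-wide
3. beq @i5  | no-port BR/BR
4. blt mul @i6+i7  | 2-wide
5. sub @i8  | tail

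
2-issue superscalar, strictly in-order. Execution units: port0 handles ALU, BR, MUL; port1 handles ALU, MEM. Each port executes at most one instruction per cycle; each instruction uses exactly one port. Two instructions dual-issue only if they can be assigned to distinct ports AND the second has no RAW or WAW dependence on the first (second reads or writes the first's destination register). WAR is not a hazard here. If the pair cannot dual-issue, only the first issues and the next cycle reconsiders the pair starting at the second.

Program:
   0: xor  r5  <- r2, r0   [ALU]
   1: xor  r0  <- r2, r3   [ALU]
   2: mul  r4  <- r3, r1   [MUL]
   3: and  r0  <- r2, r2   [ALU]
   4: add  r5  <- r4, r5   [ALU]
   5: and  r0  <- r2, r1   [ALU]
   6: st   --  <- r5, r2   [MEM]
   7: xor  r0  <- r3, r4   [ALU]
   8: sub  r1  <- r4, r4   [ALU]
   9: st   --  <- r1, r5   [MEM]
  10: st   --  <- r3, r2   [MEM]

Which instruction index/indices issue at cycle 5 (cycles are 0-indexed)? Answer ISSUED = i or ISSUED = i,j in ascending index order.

[0] i0,i1  xor+xor  -- dual
[1] i2,i3  mul+and  -- dual
[2] i4,i5  add+and  -- dual
[3] i6,i7  st+xor  -- dual
[4] i8  sub  -- RAW r1
[5] i9  st  -- no-port MEM/MEM
[6] i10  st  -- tail

ISSUED = 9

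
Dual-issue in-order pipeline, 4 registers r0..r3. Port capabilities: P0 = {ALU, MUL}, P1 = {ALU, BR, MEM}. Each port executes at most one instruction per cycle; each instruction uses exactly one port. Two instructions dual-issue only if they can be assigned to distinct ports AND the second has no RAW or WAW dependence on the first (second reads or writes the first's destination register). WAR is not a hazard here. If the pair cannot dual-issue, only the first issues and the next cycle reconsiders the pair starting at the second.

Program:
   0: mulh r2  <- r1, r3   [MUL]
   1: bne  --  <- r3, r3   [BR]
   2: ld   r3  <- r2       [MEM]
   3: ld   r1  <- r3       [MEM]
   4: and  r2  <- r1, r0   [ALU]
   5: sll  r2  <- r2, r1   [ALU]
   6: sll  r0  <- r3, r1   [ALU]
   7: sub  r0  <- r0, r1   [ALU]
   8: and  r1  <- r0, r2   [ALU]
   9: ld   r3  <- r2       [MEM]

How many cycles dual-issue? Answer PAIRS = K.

[0] i0&i1  mulh+bne  -- 2-wide
[1] i2  ld  -- no-port MEM/MEM
[2] i3  ld  -- RAW r1
[3] i4  and  -- RAW+WAW r2
[4] i5&i6  sll+sll  -- 2-wide
[5] i7  sub  -- RAW r0
[6] i8&i9  and+ld  -- 2-wide

PAIRS = 3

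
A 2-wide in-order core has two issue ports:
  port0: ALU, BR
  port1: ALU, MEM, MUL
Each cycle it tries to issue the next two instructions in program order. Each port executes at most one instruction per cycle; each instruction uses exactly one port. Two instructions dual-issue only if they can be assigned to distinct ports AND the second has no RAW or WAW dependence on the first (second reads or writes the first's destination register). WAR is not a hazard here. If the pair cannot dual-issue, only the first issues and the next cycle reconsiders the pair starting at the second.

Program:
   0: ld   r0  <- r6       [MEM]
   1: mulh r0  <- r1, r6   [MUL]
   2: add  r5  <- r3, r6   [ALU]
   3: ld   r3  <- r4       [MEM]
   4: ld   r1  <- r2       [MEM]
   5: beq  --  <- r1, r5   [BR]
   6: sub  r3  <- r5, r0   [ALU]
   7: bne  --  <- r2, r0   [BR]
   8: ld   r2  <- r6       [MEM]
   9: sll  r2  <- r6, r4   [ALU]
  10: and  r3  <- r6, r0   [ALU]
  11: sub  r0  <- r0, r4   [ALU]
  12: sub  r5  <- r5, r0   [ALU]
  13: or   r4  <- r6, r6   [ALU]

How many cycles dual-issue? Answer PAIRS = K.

0. ld @i0  | no-port MEM/MUL
1. mulh add @i1+i2  | dual
2. ld @i3  | no-port MEM/MEM
3. ld @i4  | RAW r1
4. beq sub @i5+i6  | dual
5. bne ld @i7+i8  | dual
6. sll and @i9+i10  | dual
7. sub @i11  | RAW r0
8. sub or @i12+i13  | dual

PAIRS = 5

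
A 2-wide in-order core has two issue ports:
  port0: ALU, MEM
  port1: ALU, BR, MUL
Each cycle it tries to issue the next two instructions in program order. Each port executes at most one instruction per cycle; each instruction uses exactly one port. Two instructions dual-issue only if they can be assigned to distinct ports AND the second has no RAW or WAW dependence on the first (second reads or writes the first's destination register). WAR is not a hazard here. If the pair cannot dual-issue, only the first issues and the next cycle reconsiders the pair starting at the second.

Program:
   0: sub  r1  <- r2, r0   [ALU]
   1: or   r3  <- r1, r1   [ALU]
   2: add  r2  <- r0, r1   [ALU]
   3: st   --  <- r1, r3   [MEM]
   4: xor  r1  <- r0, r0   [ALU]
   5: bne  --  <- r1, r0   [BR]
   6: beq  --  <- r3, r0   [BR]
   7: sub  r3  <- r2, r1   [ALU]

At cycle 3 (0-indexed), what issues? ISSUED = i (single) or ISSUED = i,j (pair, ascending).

ISSUED = 5

  cy0 -> i0 (sub.ALU) RAW r1
  cy1 -> i1/i2 (or.ALU add.ALU) dual
  cy2 -> i3/i4 (st.MEM xor.ALU) dual
  cy3 -> i5 (bne.BR) no-port BR/BR
  cy4 -> i6/i7 (beq.BR sub.ALU) dual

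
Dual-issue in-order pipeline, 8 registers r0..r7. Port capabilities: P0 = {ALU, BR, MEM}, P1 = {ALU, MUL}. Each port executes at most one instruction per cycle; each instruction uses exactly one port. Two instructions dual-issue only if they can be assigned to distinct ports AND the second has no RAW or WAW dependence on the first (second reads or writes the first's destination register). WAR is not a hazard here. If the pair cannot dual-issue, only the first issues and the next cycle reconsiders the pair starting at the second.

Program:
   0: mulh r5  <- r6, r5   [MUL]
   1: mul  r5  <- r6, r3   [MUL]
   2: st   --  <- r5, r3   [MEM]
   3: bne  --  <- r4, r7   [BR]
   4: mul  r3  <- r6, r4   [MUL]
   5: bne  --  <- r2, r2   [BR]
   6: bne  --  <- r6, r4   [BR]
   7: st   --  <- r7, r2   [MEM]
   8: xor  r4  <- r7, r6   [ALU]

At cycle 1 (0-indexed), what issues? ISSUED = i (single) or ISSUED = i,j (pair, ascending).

ISSUED = 1

  cy0 -> i0 (mulh) no-port MUL/MUL
  cy1 -> i1 (mul) RAW r5
  cy2 -> i2 (st) no-port MEM/BR
  cy3 -> i3,i4 (bne mul) pair
  cy4 -> i5 (bne) no-port BR/BR
  cy5 -> i6 (bne) no-port BR/MEM
  cy6 -> i7,i8 (st xor) pair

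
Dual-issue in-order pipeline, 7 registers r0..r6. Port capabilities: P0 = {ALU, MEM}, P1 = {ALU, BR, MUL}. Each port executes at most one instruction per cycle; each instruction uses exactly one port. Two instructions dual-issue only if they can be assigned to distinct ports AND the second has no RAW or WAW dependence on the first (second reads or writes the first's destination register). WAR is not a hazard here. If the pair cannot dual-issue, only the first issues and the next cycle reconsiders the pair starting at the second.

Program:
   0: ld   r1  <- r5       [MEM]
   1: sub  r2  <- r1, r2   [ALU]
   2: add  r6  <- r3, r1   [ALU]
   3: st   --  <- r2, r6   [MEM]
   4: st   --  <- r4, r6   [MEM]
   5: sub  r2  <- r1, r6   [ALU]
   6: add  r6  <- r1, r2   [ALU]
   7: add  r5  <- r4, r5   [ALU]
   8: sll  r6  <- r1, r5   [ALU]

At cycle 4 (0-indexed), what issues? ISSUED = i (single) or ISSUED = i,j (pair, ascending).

ISSUED = 6,7

0. ld.MEM @i0  | RAW r1
1. sub.ALU+add.ALU @i1,i2  | pair
2. st.MEM @i3  | no-port MEM/MEM
3. st.MEM+sub.ALU @i4,i5  | pair
4. add.ALU+add.ALU @i6,i7  | pair
5. sll.ALU @i8  | tail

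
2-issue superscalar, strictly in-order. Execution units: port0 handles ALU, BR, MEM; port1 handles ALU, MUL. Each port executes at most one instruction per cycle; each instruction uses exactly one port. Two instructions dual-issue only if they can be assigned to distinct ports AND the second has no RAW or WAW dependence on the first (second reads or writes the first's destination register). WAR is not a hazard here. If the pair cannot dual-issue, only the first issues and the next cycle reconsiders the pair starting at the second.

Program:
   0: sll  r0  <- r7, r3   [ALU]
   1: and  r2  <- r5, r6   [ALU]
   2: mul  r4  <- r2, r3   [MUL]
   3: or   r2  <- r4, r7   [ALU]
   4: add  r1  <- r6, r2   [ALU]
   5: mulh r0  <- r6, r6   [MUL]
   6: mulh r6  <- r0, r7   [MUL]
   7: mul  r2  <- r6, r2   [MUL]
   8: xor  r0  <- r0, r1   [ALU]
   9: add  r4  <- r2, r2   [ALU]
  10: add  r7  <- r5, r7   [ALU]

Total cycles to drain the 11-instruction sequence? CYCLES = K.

CYCLES = 7

t=0 i0&i1:sll.ALU/and.ALU ; dual
t=1 i2:mul.MUL ; RAW r4
t=2 i3:or.ALU ; RAW r2
t=3 i4&i5:add.ALU/mulh.MUL ; dual
t=4 i6:mulh.MUL ; no-port MUL/MUL
t=5 i7&i8:mul.MUL/xor.ALU ; dual
t=6 i9&i10:add.ALU/add.ALU ; dual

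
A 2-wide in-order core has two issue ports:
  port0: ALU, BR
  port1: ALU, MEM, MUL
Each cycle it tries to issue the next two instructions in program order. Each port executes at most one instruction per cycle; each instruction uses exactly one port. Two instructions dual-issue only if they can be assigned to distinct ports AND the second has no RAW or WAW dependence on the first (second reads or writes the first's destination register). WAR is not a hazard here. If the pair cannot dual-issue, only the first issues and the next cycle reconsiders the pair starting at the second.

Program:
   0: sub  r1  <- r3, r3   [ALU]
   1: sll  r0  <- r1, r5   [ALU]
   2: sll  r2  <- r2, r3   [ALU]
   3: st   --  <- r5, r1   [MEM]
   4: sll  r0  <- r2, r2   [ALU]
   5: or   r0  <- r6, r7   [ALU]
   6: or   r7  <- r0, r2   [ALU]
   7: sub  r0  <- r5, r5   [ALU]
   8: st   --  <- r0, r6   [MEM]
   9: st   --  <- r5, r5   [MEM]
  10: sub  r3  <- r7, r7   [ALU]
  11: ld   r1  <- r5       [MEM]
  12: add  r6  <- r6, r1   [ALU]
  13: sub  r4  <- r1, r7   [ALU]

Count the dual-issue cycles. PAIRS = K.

c0: i0 sub.ALU  RAW r1
c1: i1/i2 sll.ALU sll.ALU  pair
c2: i3/i4 st.MEM sll.ALU  pair
c3: i5 or.ALU  RAW r0
c4: i6/i7 or.ALU sub.ALU  pair
c5: i8 st.MEM  no-port MEM/MEM
c6: i9/i10 st.MEM sub.ALU  pair
c7: i11 ld.MEM  RAW r1
c8: i12/i13 add.ALU sub.ALU  pair

PAIRS = 5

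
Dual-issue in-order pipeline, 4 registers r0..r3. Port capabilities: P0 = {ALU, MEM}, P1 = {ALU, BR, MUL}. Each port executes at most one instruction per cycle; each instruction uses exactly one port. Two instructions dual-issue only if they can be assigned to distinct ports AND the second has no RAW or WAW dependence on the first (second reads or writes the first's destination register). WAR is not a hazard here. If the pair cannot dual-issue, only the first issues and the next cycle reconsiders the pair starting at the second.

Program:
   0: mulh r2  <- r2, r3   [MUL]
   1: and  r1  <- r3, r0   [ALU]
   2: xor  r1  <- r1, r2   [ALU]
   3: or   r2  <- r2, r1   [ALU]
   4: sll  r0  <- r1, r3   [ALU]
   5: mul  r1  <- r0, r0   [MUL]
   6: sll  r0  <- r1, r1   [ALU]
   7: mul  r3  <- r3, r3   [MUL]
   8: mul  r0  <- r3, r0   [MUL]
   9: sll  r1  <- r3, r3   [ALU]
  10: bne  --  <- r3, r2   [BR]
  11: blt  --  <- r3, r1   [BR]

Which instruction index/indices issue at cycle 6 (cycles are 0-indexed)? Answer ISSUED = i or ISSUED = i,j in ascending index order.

0. mulh and @i0&i1  | pair
1. xor @i2  | RAW r1
2. or sll @i3&i4  | pair
3. mul @i5  | RAW r1
4. sll mul @i6&i7  | pair
5. mul sll @i8&i9  | pair
6. bne @i10  | no-port BR/BR
7. blt @i11  | tail

ISSUED = 10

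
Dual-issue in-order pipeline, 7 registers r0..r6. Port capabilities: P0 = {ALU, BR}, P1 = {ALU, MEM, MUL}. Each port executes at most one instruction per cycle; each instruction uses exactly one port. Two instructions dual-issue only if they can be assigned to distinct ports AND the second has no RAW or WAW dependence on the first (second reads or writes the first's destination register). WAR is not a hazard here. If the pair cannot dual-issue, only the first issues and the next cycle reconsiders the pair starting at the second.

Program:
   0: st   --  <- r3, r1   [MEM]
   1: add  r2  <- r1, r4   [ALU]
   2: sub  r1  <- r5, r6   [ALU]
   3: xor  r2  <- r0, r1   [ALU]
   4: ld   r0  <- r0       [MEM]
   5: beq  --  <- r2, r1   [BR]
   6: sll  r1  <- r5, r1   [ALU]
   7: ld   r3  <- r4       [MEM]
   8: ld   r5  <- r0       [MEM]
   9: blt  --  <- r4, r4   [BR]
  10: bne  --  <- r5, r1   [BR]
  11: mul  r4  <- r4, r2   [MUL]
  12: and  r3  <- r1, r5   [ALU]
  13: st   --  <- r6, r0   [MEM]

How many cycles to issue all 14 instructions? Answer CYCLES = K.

c0: i0/i1 st+add  2-wide
c1: i2 sub  RAW r1
c2: i3/i4 xor+ld  2-wide
c3: i5/i6 beq+sll  2-wide
c4: i7 ld  no-port MEM/MEM
c5: i8/i9 ld+blt  2-wide
c6: i10/i11 bne+mul  2-wide
c7: i12/i13 and+st  2-wide

CYCLES = 8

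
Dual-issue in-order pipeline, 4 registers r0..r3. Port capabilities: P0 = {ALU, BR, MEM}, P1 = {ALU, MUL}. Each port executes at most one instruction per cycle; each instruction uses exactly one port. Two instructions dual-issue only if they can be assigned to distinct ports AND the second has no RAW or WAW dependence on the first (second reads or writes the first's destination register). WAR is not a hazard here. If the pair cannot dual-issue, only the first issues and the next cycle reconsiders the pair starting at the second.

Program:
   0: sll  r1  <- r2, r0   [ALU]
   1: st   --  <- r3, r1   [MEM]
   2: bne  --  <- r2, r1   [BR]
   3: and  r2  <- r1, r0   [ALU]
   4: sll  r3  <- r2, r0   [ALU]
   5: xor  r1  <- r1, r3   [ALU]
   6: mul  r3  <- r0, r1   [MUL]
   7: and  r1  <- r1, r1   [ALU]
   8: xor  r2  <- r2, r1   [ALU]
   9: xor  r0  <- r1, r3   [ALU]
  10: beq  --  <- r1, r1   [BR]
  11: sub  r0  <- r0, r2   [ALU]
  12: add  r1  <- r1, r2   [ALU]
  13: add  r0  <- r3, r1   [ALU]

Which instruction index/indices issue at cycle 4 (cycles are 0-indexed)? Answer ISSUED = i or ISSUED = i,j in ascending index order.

t=0 i0:sll.ALU ; RAW r1
t=1 i1:st.MEM ; no-port MEM/BR
t=2 i2&i3:bne.BR/and.ALU ; 2-wide
t=3 i4:sll.ALU ; RAW r3
t=4 i5:xor.ALU ; RAW r1
t=5 i6&i7:mul.MUL/and.ALU ; 2-wide
t=6 i8&i9:xor.ALU/xor.ALU ; 2-wide
t=7 i10&i11:beq.BR/sub.ALU ; 2-wide
t=8 i12:add.ALU ; RAW r1
t=9 i13:add.ALU ; tail

ISSUED = 5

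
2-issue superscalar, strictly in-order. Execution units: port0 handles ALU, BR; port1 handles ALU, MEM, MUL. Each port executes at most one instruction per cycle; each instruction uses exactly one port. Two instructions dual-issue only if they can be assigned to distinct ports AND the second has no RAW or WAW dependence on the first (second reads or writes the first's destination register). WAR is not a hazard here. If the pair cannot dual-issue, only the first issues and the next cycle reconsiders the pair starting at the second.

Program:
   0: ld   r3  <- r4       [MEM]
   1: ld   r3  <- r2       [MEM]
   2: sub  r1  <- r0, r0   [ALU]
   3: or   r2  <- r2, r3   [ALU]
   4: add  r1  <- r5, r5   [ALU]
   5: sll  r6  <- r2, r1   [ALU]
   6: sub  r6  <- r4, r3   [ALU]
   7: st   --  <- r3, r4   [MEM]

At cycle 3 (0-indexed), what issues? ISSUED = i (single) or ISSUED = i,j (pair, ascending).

0. ld.MEM @i0  | no-port MEM/MEM
1. ld.MEM sub.ALU @i1/i2  | dual
2. or.ALU add.ALU @i3/i4  | dual
3. sll.ALU @i5  | WAW r6
4. sub.ALU st.MEM @i6/i7  | dual

ISSUED = 5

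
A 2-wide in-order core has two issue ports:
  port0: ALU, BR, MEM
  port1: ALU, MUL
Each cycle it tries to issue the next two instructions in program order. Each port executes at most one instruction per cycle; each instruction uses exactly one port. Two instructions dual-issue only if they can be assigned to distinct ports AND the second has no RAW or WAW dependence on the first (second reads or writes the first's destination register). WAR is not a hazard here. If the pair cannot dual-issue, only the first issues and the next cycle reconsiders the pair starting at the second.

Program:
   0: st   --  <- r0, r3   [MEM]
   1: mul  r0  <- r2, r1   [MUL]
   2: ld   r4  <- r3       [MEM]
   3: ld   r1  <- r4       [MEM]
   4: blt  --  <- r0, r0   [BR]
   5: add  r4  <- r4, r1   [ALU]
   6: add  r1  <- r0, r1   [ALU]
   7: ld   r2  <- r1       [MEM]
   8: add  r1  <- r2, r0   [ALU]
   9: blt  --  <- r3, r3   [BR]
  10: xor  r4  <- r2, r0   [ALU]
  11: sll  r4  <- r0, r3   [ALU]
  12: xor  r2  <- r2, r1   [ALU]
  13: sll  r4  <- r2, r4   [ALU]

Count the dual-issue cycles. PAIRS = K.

PAIRS = 4

0. st mul @i0/i1  | pair
1. ld @i2  | no-port MEM/MEM
2. ld @i3  | no-port MEM/BR
3. blt add @i4/i5  | pair
4. add @i6  | RAW r1
5. ld @i7  | RAW r2
6. add blt @i8/i9  | pair
7. xor @i10  | WAW r4
8. sll xor @i11/i12  | pair
9. sll @i13  | tail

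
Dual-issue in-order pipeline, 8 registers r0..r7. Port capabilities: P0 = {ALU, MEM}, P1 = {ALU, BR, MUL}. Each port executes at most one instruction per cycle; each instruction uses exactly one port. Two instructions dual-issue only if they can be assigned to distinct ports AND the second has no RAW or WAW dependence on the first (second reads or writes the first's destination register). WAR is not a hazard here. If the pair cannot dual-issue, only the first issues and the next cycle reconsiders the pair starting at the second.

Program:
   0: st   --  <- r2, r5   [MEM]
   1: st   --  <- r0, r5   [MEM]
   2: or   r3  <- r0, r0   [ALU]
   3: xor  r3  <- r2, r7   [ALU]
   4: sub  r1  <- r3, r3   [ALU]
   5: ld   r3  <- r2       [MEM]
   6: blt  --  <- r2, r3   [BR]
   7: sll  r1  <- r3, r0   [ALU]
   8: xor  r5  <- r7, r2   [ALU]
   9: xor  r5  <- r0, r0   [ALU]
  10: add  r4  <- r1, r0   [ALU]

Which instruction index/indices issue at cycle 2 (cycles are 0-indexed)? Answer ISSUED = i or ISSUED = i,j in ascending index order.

  cy0 -> i0 (st.MEM) no-port MEM/MEM
  cy1 -> i1&i2 (st.MEM+or.ALU) dual
  cy2 -> i3 (xor.ALU) RAW r3
  cy3 -> i4&i5 (sub.ALU+ld.MEM) dual
  cy4 -> i6&i7 (blt.BR+sll.ALU) dual
  cy5 -> i8 (xor.ALU) WAW r5
  cy6 -> i9&i10 (xor.ALU+add.ALU) dual

ISSUED = 3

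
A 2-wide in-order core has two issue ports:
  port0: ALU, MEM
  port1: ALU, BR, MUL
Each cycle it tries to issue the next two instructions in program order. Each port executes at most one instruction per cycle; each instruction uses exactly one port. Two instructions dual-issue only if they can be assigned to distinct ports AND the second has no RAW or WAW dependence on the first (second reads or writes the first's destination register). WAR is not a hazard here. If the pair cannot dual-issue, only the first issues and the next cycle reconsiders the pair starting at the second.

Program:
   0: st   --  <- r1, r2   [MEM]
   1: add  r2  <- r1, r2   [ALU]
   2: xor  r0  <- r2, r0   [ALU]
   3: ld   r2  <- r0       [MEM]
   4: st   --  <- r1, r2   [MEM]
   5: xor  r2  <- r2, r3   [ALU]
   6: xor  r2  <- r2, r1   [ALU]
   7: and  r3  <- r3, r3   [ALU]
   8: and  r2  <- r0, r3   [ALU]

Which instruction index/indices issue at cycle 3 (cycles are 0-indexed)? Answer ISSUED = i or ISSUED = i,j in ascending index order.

ISSUED = 4,5

  cy0 -> i0,i1 (st;add) pair
  cy1 -> i2 (xor) RAW r0
  cy2 -> i3 (ld) no-port MEM/MEM
  cy3 -> i4,i5 (st;xor) pair
  cy4 -> i6,i7 (xor;and) pair
  cy5 -> i8 (and) tail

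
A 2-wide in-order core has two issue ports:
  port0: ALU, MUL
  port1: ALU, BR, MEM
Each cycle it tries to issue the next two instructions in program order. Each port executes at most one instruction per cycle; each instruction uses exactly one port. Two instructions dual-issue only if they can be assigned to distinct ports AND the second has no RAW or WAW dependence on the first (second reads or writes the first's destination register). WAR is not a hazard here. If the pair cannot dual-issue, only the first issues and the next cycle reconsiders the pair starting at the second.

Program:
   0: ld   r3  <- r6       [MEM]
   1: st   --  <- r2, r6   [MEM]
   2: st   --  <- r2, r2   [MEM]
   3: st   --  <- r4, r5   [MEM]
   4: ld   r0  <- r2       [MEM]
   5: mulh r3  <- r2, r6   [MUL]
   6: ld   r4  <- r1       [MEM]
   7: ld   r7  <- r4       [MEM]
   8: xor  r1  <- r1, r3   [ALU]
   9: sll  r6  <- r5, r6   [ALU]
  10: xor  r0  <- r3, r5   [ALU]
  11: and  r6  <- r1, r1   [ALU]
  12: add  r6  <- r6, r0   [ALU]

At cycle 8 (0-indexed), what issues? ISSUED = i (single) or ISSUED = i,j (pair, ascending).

  cy0 -> i0 (ld.MEM) no-port MEM/MEM
  cy1 -> i1 (st.MEM) no-port MEM/MEM
  cy2 -> i2 (st.MEM) no-port MEM/MEM
  cy3 -> i3 (st.MEM) no-port MEM/MEM
  cy4 -> i4,i5 (ld.MEM/mulh.MUL) 2-wide
  cy5 -> i6 (ld.MEM) no-port MEM/MEM
  cy6 -> i7,i8 (ld.MEM/xor.ALU) 2-wide
  cy7 -> i9,i10 (sll.ALU/xor.ALU) 2-wide
  cy8 -> i11 (and.ALU) RAW+WAW r6
  cy9 -> i12 (add.ALU) tail

ISSUED = 11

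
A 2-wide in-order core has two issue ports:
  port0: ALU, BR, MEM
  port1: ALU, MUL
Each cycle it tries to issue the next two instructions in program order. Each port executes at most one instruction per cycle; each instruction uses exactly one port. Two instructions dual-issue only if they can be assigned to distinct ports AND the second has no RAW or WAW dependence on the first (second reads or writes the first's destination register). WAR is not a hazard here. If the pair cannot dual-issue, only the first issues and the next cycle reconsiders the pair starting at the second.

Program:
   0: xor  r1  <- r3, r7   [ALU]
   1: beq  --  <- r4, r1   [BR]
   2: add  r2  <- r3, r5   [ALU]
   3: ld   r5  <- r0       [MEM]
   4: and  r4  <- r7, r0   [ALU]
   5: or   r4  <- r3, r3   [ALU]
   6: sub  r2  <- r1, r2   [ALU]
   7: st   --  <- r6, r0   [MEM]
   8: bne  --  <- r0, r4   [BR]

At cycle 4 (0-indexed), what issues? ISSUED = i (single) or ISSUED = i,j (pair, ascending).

ISSUED = 7

[0] i0  xor.ALU  -- RAW r1
[1] i1&i2  beq.BR add.ALU  -- 2-wide
[2] i3&i4  ld.MEM and.ALU  -- 2-wide
[3] i5&i6  or.ALU sub.ALU  -- 2-wide
[4] i7  st.MEM  -- no-port MEM/BR
[5] i8  bne.BR  -- tail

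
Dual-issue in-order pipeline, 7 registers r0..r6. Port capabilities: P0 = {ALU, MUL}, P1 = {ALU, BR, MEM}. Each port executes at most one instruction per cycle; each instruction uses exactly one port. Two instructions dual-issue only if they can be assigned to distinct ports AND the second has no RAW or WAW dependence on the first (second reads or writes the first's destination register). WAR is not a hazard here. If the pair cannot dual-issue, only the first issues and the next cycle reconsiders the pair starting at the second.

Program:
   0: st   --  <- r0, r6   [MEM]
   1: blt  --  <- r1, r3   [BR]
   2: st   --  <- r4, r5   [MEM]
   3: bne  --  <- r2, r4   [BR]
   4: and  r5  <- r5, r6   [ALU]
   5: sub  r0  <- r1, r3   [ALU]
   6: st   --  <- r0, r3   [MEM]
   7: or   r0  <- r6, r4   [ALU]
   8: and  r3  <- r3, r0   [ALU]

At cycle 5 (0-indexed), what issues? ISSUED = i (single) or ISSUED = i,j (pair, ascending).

0. st.MEM @i0  | no-port MEM/BR
1. blt.BR @i1  | no-port BR/MEM
2. st.MEM @i2  | no-port MEM/BR
3. bne.BR+and.ALU @i3/i4  | 2-wide
4. sub.ALU @i5  | RAW r0
5. st.MEM+or.ALU @i6/i7  | 2-wide
6. and.ALU @i8  | tail

ISSUED = 6,7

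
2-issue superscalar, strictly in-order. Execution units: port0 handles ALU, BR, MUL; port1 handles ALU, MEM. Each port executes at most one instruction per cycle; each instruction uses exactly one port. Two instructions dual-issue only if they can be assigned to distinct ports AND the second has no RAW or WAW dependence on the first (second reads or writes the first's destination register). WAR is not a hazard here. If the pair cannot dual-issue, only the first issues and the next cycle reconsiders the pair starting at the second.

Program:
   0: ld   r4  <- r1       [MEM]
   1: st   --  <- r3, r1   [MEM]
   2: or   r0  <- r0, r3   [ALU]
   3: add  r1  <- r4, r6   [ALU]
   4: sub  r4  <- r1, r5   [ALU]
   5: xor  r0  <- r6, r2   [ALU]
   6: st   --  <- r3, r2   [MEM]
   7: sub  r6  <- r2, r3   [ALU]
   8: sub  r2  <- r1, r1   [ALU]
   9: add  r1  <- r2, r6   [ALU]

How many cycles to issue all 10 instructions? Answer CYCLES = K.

t=0 i0:ld ; no-port MEM/MEM
t=1 i1+i2:st/or ; 2-wide
t=2 i3:add ; RAW r1
t=3 i4+i5:sub/xor ; 2-wide
t=4 i6+i7:st/sub ; 2-wide
t=5 i8:sub ; RAW r2
t=6 i9:add ; tail

CYCLES = 7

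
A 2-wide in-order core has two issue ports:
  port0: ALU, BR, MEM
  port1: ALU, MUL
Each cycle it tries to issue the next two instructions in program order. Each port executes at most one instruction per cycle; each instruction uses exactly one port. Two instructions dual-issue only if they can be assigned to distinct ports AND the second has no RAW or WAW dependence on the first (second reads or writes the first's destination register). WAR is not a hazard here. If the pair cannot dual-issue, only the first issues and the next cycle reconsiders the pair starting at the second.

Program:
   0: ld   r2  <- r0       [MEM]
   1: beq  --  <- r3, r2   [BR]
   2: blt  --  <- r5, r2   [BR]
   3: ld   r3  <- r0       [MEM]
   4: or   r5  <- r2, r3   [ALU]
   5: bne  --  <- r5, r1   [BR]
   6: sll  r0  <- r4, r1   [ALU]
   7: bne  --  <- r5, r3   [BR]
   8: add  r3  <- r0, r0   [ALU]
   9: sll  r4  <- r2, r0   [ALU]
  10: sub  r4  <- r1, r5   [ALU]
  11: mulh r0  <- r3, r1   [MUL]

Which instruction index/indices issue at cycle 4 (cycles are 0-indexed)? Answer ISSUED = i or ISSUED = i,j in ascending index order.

t=0 i0:ld ; no-port MEM/BR
t=1 i1:beq ; no-port BR/BR
t=2 i2:blt ; no-port BR/MEM
t=3 i3:ld ; RAW r3
t=4 i4:or ; RAW r5
t=5 i5,i6:bne sll ; 2-wide
t=6 i7,i8:bne add ; 2-wide
t=7 i9:sll ; WAW r4
t=8 i10,i11:sub mulh ; 2-wide

ISSUED = 4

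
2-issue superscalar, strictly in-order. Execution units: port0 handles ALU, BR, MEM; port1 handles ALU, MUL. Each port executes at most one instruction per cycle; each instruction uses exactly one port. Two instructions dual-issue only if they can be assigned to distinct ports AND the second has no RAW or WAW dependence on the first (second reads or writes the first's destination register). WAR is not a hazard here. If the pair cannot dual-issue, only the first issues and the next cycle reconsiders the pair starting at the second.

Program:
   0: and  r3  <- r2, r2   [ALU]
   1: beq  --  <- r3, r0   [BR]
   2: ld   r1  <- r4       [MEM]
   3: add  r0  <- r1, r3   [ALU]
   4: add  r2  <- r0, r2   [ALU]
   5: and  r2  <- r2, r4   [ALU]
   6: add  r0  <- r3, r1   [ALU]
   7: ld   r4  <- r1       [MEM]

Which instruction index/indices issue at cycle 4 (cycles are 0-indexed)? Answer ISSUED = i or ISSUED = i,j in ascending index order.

ISSUED = 4

[0] i0  and.ALU  -- RAW r3
[1] i1  beq.BR  -- no-port BR/MEM
[2] i2  ld.MEM  -- RAW r1
[3] i3  add.ALU  -- RAW r0
[4] i4  add.ALU  -- RAW+WAW r2
[5] i5+i6  and.ALU add.ALU  -- 2-wide
[6] i7  ld.MEM  -- tail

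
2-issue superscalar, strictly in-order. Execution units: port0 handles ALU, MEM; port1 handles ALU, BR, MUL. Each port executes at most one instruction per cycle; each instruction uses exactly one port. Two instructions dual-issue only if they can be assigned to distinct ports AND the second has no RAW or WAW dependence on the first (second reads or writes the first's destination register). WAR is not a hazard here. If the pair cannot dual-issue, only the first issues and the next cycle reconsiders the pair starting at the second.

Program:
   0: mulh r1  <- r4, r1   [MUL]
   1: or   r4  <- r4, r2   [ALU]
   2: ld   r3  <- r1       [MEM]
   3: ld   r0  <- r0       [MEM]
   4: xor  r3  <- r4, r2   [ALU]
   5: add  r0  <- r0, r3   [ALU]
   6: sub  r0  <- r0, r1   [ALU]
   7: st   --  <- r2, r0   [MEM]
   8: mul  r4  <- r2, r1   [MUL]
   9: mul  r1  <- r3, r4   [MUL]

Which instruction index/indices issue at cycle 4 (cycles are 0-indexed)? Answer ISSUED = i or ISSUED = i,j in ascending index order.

ISSUED = 6

  cy0 -> i0/i1 (mulh.MUL/or.ALU) dual
  cy1 -> i2 (ld.MEM) no-port MEM/MEM
  cy2 -> i3/i4 (ld.MEM/xor.ALU) dual
  cy3 -> i5 (add.ALU) RAW+WAW r0
  cy4 -> i6 (sub.ALU) RAW r0
  cy5 -> i7/i8 (st.MEM/mul.MUL) dual
  cy6 -> i9 (mul.MUL) tail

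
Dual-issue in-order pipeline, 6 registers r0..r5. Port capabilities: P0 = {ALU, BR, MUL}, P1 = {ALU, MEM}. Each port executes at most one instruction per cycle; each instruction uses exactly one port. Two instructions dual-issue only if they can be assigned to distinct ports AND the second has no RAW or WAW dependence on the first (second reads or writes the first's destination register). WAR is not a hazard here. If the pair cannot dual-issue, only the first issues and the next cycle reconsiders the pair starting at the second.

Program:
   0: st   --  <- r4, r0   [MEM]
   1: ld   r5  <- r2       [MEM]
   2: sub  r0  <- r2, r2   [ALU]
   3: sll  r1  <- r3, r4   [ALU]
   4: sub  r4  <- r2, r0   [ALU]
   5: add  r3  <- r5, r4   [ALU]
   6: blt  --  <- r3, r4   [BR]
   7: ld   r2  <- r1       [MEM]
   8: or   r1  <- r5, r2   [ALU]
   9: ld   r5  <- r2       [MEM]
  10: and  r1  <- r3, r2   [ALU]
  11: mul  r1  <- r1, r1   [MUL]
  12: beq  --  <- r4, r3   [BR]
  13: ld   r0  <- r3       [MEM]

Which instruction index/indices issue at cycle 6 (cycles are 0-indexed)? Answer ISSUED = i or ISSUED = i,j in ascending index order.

  cy0 -> i0 (st) no-port MEM/MEM
  cy1 -> i1,i2 (ld+sub) 2-wide
  cy2 -> i3,i4 (sll+sub) 2-wide
  cy3 -> i5 (add) RAW r3
  cy4 -> i6,i7 (blt+ld) 2-wide
  cy5 -> i8,i9 (or+ld) 2-wide
  cy6 -> i10 (and) RAW+WAW r1
  cy7 -> i11 (mul) no-port MUL/BR
  cy8 -> i12,i13 (beq+ld) 2-wide

ISSUED = 10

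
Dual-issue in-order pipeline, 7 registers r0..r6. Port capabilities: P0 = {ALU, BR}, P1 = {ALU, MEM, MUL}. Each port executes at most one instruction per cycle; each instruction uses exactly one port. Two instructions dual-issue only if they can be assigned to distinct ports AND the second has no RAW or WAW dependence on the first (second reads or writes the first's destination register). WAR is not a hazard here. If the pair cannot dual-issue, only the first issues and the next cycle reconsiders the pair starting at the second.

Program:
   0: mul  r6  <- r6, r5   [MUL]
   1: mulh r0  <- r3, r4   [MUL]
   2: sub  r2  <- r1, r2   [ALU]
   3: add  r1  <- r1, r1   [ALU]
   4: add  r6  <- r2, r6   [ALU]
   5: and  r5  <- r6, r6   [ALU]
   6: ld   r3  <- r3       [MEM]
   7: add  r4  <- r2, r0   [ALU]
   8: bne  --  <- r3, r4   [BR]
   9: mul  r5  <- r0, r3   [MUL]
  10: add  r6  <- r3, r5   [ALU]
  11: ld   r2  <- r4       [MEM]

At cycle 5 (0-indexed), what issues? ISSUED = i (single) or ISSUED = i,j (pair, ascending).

c0: i0 mul.MUL  no-port MUL/MUL
c1: i1,i2 mulh.MUL/sub.ALU  2-wide
c2: i3,i4 add.ALU/add.ALU  2-wide
c3: i5,i6 and.ALU/ld.MEM  2-wide
c4: i7 add.ALU  RAW r4
c5: i8,i9 bne.BR/mul.MUL  2-wide
c6: i10,i11 add.ALU/ld.MEM  2-wide

ISSUED = 8,9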